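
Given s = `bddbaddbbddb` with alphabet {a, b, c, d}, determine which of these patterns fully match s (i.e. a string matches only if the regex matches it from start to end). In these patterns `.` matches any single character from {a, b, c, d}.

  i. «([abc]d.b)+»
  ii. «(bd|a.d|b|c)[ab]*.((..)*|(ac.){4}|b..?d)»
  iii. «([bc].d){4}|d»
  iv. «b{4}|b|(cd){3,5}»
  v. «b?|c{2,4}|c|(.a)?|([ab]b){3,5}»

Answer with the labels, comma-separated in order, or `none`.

i → match
ii → match
iii → no match — must end with `d`
iv → no match
v → no match

i, ii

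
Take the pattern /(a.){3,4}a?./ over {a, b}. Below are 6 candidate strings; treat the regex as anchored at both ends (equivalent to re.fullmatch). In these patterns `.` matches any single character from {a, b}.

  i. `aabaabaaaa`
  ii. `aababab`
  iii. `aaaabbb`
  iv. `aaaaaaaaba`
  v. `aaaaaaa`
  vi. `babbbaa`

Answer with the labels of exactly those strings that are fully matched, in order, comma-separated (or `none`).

i → no match
ii → no match
iii → no match
iv → no match
v → match
vi → no match — must start with `a`

v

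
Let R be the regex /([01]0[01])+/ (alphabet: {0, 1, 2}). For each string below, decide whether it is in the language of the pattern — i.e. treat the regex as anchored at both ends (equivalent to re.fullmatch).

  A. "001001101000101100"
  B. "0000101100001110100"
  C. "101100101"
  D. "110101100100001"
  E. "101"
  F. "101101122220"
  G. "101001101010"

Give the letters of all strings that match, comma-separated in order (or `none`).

A, C, E

A → match
B → no match
C → match
D → no match
E → match
F → no match
G → no match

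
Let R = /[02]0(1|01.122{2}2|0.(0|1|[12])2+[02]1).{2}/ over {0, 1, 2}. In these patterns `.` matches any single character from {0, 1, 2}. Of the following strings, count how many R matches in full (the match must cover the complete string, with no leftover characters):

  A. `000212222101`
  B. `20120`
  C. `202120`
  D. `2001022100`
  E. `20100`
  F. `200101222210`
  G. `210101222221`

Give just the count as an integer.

5

A. `000212222101` → match
B. `20120` → match
C. `202120` → no match
D. `2001022100` → match
E. `20100` → match
F. `200101222210` → match
G. `210101222221` → no match
Total matched: 5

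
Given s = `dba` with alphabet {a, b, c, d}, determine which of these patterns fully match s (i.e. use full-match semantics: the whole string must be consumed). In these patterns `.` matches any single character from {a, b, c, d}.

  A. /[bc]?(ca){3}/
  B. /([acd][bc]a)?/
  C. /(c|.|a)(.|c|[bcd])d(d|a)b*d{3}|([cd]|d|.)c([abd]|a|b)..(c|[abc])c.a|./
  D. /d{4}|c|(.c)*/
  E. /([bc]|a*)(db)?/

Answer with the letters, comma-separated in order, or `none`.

A → no match — must end with `ca`
B → match
C → no match
D → no match
E → no match

B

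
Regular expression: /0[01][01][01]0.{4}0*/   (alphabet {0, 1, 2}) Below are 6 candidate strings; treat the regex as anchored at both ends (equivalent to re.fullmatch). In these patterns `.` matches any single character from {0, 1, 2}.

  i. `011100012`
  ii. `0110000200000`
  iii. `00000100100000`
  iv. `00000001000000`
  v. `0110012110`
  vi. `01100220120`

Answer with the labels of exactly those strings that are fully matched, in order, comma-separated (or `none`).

i, ii, iii, iv, v

i → match
ii → match
iii → match
iv → match
v → match
vi → no match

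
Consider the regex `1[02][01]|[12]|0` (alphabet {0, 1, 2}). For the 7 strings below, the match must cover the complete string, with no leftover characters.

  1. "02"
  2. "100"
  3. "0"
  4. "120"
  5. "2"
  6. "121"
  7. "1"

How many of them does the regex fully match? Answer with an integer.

6

1 → no match
2 → match
3 → match
4 → match
5 → match
6 → match
7 → match
Total matched: 6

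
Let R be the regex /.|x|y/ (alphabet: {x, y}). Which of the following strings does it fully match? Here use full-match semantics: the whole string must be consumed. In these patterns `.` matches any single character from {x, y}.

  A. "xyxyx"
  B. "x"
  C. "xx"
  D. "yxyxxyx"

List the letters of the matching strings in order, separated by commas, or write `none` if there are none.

B

A → no match
B → match
C → no match
D → no match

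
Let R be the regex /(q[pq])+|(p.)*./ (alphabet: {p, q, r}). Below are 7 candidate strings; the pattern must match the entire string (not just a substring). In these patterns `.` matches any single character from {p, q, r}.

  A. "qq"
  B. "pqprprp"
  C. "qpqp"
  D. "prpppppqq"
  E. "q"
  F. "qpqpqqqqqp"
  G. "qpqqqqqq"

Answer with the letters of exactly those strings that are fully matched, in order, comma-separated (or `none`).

A → match
B → match
C → match
D → match
E → match
F → match
G → match

A, B, C, D, E, F, G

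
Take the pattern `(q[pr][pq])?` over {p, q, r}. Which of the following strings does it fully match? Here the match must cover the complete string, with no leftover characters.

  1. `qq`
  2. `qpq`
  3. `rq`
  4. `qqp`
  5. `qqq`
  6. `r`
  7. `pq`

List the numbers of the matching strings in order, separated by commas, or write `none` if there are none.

2

1. `qq` → no match
2. `qpq` → match
3. `rq` → no match
4. `qqp` → no match
5. `qqq` → no match
6. `r` → no match
7. `pq` → no match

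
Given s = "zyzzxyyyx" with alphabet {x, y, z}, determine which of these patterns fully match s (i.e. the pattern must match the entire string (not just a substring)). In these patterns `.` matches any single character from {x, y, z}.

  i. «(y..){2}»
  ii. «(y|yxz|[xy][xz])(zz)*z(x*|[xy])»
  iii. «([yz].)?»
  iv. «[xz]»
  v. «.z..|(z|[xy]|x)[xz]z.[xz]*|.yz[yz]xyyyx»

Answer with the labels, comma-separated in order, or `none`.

i → no match — must start with "y"
ii → no match
iii → no match
iv → no match
v → match

v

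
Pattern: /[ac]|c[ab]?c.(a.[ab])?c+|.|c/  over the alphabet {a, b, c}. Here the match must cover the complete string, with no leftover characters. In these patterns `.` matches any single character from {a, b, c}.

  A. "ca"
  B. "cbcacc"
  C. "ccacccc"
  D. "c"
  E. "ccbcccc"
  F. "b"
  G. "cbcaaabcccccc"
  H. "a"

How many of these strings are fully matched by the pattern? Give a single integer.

A → no match
B → match
C → match
D → match
E → match
F → match
G → match
H → match
Total matched: 7

7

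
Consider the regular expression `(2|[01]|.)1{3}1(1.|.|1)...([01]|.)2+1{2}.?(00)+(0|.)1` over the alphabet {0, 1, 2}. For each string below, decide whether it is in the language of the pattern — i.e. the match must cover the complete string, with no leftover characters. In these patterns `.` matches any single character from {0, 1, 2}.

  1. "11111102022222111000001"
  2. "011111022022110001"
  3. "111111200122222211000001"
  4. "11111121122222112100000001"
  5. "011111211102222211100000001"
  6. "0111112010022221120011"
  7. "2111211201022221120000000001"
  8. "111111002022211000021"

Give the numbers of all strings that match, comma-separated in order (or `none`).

1 → match
2 → match
3 → match
4 → no match
5 → match
6 → match
7 → no match
8 → match

1, 2, 3, 5, 6, 8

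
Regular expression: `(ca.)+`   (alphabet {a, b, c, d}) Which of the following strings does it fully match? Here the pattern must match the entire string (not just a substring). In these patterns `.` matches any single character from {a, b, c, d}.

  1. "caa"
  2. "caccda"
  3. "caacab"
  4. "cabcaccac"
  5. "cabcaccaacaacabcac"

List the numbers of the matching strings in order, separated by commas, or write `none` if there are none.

1, 3, 4, 5

1 → match
2 → no match
3 → match
4 → match
5 → match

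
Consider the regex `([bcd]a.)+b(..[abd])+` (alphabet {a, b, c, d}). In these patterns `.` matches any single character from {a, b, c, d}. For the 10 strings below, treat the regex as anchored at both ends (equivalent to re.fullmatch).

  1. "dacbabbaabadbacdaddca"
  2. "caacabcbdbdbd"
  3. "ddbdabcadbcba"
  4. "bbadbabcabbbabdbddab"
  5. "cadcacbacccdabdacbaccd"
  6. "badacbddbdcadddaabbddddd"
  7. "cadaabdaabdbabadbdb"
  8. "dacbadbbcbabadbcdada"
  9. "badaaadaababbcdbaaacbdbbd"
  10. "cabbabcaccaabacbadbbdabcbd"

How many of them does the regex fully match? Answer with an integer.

0

1 → no match
2 → no match
3 → no match
4 → no match
5 → no match
6 → no match
7 → no match
8 → no match
9 → no match
10 → no match
Total matched: 0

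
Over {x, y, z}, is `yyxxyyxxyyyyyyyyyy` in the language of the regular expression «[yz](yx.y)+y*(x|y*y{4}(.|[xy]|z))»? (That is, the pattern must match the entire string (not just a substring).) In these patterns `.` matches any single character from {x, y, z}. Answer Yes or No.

Yes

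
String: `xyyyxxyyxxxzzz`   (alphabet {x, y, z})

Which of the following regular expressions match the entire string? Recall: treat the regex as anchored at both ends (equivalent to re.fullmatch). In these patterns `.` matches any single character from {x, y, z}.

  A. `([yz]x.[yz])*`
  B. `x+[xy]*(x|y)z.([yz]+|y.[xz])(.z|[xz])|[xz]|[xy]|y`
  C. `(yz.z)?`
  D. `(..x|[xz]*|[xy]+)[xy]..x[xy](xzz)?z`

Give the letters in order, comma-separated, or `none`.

A → no match
B → no match
C → no match
D → match

D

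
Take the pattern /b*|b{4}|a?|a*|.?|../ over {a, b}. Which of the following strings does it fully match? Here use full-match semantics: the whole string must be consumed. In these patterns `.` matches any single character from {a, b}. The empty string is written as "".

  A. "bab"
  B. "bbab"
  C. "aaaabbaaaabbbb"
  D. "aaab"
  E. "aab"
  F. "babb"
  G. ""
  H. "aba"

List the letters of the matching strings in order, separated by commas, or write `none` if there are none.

G

A. "bab" → no match
B. "bbab" → no match
C → no match
D. "aaab" → no match
E. "aab" → no match
F. "babb" → no match
G. "" → match
H. "aba" → no match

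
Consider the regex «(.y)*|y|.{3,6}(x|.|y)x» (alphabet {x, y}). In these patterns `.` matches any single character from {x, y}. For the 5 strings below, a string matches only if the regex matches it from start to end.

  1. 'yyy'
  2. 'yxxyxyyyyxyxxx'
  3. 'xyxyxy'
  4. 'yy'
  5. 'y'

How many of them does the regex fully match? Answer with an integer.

3

1 → no match
2 → no match
3 → match
4 → match
5 → match
Total matched: 3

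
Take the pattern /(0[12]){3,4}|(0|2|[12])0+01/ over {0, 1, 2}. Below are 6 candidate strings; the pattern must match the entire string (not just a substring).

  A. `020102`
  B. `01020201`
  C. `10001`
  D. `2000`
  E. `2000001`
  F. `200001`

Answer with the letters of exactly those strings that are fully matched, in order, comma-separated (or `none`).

A → match
B → match
C → match
D → no match
E → match
F → match

A, B, C, E, F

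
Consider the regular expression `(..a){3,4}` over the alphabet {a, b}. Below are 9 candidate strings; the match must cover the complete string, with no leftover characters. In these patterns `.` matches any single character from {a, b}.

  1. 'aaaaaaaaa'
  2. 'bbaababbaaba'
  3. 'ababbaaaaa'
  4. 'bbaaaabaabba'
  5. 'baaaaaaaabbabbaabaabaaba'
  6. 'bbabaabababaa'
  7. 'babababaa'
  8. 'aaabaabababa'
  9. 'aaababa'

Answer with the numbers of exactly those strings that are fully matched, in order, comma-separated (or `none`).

1, 2, 4

1 → match
2 → match
3 → no match
4 → match
5 → no match
6 → no match
7 → no match
8 → no match
9 → no match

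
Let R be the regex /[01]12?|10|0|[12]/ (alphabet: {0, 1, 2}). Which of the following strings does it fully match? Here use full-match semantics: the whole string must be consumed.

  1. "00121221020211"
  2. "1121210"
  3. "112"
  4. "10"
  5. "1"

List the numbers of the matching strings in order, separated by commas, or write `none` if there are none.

1 → no match
2 → no match
3 → match
4 → match
5 → match

3, 4, 5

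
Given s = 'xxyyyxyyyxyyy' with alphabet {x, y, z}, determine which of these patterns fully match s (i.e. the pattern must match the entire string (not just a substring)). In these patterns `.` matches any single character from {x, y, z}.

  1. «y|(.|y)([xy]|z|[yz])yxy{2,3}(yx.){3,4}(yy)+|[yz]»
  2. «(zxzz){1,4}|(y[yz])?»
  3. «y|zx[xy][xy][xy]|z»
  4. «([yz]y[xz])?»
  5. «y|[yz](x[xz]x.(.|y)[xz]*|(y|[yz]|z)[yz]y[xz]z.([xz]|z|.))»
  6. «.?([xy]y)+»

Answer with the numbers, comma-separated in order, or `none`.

6

1 → no match
2 → no match
3 → no match
4 → no match
5 → no match
6 → match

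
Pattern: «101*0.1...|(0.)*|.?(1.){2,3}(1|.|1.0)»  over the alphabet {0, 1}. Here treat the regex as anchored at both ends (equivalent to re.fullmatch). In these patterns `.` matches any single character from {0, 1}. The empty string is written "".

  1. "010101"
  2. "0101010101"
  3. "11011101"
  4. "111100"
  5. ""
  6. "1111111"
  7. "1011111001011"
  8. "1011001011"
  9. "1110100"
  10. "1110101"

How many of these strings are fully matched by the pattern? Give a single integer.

10

1 → match
2 → match
3 → match
4 → match
5 → match
6 → match
7 → match
8 → match
9 → match
10 → match
Total matched: 10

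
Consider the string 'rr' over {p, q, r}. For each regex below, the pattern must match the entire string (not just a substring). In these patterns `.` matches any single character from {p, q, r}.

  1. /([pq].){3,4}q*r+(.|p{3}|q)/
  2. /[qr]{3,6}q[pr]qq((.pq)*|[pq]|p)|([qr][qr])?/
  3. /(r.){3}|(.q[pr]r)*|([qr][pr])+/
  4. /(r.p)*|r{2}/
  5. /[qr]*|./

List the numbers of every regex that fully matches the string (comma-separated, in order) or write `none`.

1 → no match
2 → match
3 → match
4 → match
5 → match

2, 3, 4, 5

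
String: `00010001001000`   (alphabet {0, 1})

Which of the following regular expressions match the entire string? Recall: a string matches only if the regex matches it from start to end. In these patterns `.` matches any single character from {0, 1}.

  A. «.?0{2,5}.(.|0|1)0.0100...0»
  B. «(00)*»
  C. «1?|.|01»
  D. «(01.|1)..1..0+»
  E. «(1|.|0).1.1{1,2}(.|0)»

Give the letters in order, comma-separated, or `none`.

A

A → match
B → no match
C → no match
D → no match
E → no match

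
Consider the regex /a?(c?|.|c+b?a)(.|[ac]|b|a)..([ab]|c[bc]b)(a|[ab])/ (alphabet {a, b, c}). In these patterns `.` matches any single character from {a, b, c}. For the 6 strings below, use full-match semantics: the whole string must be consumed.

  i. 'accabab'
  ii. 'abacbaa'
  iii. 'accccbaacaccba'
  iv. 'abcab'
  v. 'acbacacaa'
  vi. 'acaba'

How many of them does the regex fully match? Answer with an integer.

6

i → match
ii → match
iii → match
iv → match
v → match
vi → match
Total matched: 6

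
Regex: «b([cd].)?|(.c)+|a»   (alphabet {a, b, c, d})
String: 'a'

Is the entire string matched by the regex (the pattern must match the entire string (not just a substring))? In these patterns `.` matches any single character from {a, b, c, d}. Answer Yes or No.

Yes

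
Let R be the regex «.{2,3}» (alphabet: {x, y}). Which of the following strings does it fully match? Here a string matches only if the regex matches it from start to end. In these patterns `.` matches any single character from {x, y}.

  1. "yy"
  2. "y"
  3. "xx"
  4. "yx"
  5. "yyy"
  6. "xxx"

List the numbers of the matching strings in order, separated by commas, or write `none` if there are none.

1, 3, 4, 5, 6

1 → match
2 → no match
3 → match
4 → match
5 → match
6 → match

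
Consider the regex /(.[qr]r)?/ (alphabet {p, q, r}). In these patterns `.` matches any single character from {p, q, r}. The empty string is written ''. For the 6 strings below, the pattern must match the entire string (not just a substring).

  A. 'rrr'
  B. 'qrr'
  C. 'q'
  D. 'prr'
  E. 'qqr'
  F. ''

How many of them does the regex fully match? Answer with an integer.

A. 'rrr' → match
B. 'qrr' → match
C. 'q' → no match
D. 'prr' → match
E. 'qqr' → match
F. '' → match
Total matched: 5

5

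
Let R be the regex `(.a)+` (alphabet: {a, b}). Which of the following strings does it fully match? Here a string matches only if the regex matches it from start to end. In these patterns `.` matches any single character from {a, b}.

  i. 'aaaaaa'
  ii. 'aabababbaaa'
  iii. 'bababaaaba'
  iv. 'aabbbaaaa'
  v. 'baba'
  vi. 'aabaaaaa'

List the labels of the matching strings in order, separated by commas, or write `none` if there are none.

i, iii, v, vi

i. 'aaaaaa' → match
ii. 'aabababbaaa' → no match
iii. 'bababaaaba' → match
iv. 'aabbbaaaa' → no match
v. 'baba' → match
vi. 'aabaaaaa' → match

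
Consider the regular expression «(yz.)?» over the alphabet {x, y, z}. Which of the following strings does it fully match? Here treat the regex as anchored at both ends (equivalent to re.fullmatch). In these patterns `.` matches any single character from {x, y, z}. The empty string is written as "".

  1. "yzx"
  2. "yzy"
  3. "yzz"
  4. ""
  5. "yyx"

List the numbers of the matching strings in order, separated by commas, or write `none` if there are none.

1, 2, 3, 4

1 → match
2 → match
3 → match
4 → match
5 → no match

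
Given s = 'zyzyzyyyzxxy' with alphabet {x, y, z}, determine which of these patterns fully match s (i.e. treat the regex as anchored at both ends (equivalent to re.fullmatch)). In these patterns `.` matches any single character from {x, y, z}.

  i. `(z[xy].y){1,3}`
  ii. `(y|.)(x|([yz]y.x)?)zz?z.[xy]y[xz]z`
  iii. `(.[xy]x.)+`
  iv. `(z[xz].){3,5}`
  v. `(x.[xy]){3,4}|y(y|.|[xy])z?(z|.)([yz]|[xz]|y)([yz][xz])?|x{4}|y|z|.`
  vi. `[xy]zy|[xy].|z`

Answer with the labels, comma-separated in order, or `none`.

i

i → match
ii → no match — must end with 'z'
iii → no match
iv → no match
v → no match
vi → no match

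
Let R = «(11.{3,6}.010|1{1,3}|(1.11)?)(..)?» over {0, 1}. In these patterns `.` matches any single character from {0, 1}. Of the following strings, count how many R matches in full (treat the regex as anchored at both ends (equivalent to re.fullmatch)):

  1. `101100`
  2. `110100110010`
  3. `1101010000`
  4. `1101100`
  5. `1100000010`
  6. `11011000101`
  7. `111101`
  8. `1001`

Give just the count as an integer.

4

1 → match
2 → match
3 → no match
4 → no match
5 → match
6 → no match
7 → match
8 → no match
Total matched: 4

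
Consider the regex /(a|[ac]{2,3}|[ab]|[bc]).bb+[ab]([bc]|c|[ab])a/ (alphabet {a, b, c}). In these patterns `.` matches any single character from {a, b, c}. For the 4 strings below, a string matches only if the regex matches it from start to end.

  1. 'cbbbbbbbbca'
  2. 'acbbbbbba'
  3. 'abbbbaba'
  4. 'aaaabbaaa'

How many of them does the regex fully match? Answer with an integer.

4

1 → match
2 → match
3 → match
4 → match
Total matched: 4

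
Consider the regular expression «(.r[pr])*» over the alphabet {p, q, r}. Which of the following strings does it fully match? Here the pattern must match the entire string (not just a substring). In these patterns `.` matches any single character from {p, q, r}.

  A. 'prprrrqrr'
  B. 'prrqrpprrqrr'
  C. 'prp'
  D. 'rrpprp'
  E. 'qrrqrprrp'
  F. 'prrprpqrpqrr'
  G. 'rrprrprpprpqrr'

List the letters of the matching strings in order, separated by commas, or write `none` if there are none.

A, B, C, D, E, F

A → match
B → match
C → match
D → match
E → match
F → match
G → no match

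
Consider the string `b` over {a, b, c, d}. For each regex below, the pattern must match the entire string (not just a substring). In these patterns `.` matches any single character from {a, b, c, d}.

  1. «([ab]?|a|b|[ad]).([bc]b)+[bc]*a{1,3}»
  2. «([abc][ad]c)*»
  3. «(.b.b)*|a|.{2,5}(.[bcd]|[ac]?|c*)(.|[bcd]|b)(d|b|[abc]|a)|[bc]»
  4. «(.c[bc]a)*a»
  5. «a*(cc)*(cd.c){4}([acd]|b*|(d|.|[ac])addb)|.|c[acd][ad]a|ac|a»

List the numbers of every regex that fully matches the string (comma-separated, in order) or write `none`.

1 → no match — must end with `a`
2 → no match
3 → match
4 → no match — must end with `a`
5 → match

3, 5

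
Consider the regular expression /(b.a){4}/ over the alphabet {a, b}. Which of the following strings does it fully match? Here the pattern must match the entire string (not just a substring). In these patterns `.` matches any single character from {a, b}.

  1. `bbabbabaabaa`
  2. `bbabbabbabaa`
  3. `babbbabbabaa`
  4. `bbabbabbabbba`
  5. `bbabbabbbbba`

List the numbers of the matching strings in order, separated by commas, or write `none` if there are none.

1. `bbabbabaabaa` → match
2. `bbabbabbabaa` → match
3. `babbbabbabaa` → no match
4 → no match
5. `bbabbabbbbba` → no match

1, 2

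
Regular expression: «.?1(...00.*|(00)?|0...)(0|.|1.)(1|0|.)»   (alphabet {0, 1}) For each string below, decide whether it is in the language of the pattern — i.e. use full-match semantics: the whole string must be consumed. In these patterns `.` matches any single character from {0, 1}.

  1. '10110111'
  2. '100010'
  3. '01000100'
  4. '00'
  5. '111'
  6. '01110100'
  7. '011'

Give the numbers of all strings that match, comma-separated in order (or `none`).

1, 3, 5

1 → match
2 → no match
3 → match
4 → no match
5 → match
6 → no match
7 → no match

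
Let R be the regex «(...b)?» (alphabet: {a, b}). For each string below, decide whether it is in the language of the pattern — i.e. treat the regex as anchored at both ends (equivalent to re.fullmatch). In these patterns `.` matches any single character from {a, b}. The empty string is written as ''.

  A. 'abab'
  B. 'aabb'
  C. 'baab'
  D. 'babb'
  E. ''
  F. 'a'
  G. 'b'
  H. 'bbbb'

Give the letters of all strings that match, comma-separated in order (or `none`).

A → match
B → match
C → match
D → match
E → match
F → no match
G → no match
H → match

A, B, C, D, E, H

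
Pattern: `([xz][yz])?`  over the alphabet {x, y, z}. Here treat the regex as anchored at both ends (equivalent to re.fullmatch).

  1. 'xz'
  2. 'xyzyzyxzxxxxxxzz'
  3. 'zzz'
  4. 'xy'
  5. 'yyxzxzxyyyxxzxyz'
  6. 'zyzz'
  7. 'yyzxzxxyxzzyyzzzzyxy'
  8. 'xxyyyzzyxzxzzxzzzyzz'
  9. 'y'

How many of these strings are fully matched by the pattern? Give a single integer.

1 → match
2 → no match
3 → no match
4 → match
5 → no match
6 → no match
7 → no match
8 → no match
9 → no match
Total matched: 2

2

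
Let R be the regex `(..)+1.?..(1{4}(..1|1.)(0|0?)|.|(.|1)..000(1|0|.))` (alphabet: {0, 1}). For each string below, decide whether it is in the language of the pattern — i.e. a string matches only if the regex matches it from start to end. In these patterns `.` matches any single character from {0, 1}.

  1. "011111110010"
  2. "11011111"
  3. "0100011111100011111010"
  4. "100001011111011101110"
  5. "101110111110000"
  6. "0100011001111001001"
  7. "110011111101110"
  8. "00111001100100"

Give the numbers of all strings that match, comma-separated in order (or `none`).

1 → no match
2 → match
3 → match
4 → no match
5 → match
6 → no match
7 → no match
8 → no match

2, 3, 5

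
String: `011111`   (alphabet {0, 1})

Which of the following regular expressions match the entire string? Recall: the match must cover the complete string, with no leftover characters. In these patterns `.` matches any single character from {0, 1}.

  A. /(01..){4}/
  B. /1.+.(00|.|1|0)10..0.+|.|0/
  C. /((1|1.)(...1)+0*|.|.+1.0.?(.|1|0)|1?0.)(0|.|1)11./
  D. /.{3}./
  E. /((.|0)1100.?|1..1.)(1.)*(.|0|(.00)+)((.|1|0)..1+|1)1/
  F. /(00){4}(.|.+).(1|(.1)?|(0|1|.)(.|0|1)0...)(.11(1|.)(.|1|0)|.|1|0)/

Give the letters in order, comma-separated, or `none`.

A → no match
B → no match
C → match
D → no match
E → no match
F → no match — must start with `00`

C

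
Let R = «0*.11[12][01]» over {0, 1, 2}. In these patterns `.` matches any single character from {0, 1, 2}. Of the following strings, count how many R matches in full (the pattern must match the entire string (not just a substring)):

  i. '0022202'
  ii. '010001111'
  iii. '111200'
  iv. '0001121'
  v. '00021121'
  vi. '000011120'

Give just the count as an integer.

i → no match
ii → no match
iii → no match
iv → match
v → match
vi → match
Total matched: 3

3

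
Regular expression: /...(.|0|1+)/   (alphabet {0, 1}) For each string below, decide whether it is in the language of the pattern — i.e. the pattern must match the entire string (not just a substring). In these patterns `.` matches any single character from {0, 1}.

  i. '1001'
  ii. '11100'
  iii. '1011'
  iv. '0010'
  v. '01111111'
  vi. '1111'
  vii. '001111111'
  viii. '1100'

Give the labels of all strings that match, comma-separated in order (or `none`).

i → match
ii → no match
iii → match
iv → match
v → match
vi → match
vii → match
viii → match

i, iii, iv, v, vi, vii, viii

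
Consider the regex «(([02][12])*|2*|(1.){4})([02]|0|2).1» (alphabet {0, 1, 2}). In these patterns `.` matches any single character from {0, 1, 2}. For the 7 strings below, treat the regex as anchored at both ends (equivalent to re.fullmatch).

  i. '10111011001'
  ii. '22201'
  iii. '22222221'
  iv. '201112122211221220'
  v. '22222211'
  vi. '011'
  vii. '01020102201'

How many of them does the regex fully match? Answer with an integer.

6

i → match
ii → match
iii → match
iv → no match — must end with '1'
v → match
vi → match
vii → match
Total matched: 6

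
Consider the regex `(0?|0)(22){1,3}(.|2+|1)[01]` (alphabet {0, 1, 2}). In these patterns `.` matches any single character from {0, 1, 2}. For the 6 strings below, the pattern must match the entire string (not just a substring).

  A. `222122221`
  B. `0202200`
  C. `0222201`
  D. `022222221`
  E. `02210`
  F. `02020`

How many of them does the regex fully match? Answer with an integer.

3

A → no match
B → no match
C → match
D → match
E → match
F → no match
Total matched: 3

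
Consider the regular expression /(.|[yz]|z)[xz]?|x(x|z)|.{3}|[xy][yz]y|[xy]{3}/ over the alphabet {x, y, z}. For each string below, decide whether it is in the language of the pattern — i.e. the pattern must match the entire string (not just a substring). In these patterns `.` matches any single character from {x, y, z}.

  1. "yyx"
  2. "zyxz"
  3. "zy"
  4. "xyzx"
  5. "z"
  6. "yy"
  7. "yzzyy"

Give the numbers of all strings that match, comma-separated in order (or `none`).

1. "yyx" → match
2. "zyxz" → no match
3. "zy" → no match
4. "xyzx" → no match
5. "z" → match
6. "yy" → no match
7. "yzzyy" → no match

1, 5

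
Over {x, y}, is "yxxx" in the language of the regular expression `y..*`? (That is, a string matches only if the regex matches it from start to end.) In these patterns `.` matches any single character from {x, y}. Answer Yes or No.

Yes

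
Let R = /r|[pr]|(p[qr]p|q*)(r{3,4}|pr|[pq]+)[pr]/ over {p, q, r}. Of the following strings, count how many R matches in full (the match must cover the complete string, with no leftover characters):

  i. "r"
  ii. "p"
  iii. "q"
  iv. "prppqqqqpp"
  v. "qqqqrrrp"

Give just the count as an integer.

i → match
ii → match
iii → no match
iv → match
v → match
Total matched: 4

4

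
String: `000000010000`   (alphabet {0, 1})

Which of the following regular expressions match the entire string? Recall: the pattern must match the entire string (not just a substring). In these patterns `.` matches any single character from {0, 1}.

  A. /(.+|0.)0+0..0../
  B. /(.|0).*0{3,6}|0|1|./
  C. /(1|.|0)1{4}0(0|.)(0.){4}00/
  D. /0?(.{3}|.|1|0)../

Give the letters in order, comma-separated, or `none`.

A → match
B → match
C → no match
D → no match

A, B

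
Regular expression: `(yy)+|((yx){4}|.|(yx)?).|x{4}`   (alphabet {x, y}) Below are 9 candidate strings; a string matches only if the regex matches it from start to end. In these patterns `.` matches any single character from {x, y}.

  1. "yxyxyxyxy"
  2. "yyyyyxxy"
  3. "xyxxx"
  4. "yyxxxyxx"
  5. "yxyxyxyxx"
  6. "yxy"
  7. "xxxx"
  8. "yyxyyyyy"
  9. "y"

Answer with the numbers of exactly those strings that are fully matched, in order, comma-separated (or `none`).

1, 5, 6, 7, 9

1 → match
2 → no match
3 → no match
4 → no match
5 → match
6 → match
7 → match
8 → no match
9 → match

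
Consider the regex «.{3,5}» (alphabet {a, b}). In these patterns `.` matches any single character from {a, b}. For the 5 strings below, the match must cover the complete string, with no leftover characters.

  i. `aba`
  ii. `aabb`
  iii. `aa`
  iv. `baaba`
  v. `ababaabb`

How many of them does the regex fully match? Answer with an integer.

i → match
ii → match
iii → no match
iv → match
v → no match
Total matched: 3

3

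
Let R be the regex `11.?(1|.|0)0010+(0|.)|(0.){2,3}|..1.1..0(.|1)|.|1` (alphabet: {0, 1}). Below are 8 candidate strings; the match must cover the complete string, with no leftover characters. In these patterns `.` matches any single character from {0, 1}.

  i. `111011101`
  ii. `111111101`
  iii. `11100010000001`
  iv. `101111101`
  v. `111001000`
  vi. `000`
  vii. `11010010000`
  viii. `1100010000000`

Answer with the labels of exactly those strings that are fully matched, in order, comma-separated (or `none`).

i, ii, iii, iv, v, vii, viii

i → match
ii → match
iii → match
iv → match
v → match
vi → no match
vii → match
viii → match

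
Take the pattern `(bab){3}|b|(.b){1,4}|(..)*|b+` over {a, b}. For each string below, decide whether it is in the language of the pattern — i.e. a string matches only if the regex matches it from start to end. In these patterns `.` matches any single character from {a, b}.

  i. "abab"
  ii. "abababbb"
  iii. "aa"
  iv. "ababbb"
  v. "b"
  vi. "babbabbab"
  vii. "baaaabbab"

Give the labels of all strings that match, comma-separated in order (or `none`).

i → match
ii → match
iii → match
iv → match
v → match
vi → match
vii → no match

i, ii, iii, iv, v, vi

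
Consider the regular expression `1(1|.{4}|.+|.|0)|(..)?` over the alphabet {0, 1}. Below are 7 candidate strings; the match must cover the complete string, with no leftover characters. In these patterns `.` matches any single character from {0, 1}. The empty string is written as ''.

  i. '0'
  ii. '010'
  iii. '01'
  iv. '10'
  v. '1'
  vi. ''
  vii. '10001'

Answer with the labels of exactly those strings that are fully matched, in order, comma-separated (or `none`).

iii, iv, vi, vii

i → no match
ii → no match
iii → match
iv → match
v → no match
vi → match
vii → match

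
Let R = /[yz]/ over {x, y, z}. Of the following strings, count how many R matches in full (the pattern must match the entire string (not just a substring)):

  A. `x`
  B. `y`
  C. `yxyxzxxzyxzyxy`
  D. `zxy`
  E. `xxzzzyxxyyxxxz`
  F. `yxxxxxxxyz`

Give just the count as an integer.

A. `x` → no match
B. `y` → match
C → no match
D. `zxy` → no match
E → no match
F. `yxxxxxxxyz` → no match
Total matched: 1

1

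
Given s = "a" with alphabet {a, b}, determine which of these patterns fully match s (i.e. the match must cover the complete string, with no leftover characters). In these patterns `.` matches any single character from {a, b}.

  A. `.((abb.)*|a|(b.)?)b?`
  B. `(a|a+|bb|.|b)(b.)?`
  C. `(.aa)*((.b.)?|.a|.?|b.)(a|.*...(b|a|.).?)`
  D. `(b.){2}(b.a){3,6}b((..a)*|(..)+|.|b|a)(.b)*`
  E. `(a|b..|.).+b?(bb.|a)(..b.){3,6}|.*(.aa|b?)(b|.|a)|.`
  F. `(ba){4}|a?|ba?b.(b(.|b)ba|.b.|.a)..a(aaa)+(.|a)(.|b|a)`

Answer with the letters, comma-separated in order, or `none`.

A → match
B → match
C → match
D → no match — must start with "b"
E → match
F → match

A, B, C, E, F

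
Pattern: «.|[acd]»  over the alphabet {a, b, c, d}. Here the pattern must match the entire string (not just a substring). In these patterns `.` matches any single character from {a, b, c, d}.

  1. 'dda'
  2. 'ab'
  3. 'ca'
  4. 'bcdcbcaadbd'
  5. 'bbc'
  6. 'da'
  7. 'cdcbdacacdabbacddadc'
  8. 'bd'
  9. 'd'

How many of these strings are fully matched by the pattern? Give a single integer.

1 → no match
2 → no match
3 → no match
4 → no match
5 → no match
6 → no match
7 → no match
8 → no match
9 → match
Total matched: 1

1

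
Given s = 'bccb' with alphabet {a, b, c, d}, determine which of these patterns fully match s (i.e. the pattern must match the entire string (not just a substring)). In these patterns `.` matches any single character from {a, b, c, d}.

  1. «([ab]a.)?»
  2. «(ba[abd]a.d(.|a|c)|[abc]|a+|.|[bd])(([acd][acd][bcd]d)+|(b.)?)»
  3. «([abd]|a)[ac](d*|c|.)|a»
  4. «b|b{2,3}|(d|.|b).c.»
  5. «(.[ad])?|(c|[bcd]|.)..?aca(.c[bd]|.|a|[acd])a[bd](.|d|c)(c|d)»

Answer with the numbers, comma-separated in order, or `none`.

4

1 → no match
2 → no match
3 → no match
4 → match
5 → no match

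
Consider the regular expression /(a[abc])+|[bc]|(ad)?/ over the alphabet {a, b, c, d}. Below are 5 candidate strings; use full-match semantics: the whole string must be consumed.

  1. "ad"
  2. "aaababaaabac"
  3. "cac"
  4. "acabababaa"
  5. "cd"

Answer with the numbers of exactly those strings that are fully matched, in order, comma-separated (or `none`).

1. "ad" → match
2. "aaababaaabac" → match
3. "cac" → no match
4. "acabababaa" → match
5. "cd" → no match

1, 2, 4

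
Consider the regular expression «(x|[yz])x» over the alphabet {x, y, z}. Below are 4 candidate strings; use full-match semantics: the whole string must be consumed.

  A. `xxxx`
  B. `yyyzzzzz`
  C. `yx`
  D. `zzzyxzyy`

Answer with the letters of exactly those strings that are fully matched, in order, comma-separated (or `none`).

A → no match
B → no match — must end with `x`
C → match
D → no match — must end with `x`

C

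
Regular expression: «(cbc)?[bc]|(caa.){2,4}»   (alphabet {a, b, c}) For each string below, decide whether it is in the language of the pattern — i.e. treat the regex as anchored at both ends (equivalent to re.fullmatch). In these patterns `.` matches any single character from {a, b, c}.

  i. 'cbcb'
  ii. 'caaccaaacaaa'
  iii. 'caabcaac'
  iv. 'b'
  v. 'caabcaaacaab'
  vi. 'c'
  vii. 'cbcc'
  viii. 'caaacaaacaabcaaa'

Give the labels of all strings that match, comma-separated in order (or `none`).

i, ii, iii, iv, v, vi, vii, viii

i → match
ii → match
iii → match
iv → match
v → match
vi → match
vii → match
viii → match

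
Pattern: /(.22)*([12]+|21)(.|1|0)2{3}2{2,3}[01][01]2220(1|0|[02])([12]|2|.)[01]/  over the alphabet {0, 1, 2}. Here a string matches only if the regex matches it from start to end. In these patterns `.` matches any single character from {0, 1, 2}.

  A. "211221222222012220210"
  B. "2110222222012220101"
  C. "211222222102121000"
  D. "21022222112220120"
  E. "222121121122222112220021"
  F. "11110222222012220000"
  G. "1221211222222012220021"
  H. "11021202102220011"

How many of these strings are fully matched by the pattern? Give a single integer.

A → match
B → match
C → no match
D → match
E → match
F → match
G → match
H → no match
Total matched: 6

6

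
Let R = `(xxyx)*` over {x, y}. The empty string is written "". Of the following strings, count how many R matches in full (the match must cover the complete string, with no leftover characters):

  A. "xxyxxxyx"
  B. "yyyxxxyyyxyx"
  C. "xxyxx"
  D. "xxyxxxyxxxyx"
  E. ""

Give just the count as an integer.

3

A → match
B → no match
C → no match
D → match
E → match
Total matched: 3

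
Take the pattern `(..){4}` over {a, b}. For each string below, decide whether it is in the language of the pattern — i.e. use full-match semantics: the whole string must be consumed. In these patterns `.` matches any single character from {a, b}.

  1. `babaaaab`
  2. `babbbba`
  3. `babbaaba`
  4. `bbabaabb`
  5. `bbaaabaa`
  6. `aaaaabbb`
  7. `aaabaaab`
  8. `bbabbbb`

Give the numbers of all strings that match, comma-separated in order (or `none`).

1 → match
2 → no match
3 → match
4 → match
5 → match
6 → match
7 → match
8 → no match

1, 3, 4, 5, 6, 7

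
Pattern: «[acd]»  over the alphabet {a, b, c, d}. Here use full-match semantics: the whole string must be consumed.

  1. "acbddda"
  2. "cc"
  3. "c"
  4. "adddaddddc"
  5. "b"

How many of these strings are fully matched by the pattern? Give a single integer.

1. "acbddda" → no match
2. "cc" → no match
3. "c" → match
4. "adddaddddc" → no match
5. "b" → no match
Total matched: 1

1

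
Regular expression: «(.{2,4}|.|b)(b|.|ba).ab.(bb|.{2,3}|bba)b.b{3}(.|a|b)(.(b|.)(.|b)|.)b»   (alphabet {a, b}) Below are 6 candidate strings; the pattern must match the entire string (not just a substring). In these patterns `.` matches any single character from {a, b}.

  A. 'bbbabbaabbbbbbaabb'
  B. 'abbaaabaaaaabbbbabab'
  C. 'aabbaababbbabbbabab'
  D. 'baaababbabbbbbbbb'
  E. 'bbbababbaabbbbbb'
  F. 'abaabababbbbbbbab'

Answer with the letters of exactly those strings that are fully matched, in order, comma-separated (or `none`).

A, D, F

A → match
B → no match
C → no match
D → match
E → no match
F → match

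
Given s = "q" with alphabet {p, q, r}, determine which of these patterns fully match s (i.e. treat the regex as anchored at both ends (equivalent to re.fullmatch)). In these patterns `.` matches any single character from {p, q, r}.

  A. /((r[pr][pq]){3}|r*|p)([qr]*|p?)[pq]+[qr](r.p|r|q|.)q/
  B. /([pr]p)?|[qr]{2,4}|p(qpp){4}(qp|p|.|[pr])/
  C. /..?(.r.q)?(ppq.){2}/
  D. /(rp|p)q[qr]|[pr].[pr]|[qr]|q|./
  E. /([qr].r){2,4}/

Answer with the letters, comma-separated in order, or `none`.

D

A → no match
B → no match
C → no match
D → match
E → no match — must end with "r"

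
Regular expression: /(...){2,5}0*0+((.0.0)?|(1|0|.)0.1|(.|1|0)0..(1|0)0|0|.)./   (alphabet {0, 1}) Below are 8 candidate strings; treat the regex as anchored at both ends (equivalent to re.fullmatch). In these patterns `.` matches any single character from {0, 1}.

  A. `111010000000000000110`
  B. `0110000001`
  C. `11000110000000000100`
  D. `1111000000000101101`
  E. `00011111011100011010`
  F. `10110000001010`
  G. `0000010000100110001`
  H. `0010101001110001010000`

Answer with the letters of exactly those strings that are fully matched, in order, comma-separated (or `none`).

A, B, C, G, H

A → match
B → match
C → match
D → no match
E → no match
F → no match
G → match
H → match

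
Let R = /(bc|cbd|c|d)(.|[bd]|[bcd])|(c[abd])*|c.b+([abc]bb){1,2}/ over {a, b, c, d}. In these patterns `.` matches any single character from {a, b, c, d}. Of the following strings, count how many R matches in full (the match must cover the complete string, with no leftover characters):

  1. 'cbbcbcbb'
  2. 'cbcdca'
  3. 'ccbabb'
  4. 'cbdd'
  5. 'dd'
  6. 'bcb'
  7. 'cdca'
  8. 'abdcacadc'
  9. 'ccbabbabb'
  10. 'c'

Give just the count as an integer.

1 → no match
2 → match
3 → match
4 → match
5 → match
6 → match
7 → match
8 → no match
9 → match
10 → no match
Total matched: 7

7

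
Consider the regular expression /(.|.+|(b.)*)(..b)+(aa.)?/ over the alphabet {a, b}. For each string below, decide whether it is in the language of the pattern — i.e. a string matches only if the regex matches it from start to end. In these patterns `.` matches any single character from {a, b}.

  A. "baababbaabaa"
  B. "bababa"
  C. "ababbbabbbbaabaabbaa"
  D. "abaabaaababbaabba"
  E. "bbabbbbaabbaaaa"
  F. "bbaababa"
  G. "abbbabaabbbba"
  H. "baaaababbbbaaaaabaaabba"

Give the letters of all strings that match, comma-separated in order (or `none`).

A → no match
B → no match
C → no match
D → no match
E → no match
F → no match
G → no match
H → no match

none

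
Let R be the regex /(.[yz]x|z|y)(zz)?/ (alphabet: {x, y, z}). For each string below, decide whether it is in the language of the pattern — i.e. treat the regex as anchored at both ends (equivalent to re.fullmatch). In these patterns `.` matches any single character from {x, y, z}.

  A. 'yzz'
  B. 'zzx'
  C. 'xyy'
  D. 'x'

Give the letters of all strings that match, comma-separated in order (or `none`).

A, B

A. 'yzz' → match
B. 'zzx' → match
C. 'xyy' → no match
D. 'x' → no match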